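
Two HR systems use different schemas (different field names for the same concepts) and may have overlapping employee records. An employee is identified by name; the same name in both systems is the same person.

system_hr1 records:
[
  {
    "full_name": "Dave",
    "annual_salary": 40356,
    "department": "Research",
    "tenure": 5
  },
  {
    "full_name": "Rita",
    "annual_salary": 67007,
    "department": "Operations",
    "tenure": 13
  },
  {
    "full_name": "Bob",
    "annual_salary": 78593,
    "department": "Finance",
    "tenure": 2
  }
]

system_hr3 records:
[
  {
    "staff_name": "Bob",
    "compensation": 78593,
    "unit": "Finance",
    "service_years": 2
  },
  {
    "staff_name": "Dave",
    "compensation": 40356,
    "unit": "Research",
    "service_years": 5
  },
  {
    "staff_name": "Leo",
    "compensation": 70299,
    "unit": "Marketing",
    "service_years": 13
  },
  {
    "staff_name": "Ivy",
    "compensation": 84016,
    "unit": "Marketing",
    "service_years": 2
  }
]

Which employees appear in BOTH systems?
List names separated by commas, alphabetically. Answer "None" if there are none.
Bob, Dave

Schema mapping: "full_name" (system_hr1) = "staff_name" (system_hr3) = employee name

Names in system_hr1: ['Bob', 'Dave', 'Rita']
Names in system_hr3: ['Bob', 'Dave', 'Ivy', 'Leo']

Intersection: ['Bob', 'Dave']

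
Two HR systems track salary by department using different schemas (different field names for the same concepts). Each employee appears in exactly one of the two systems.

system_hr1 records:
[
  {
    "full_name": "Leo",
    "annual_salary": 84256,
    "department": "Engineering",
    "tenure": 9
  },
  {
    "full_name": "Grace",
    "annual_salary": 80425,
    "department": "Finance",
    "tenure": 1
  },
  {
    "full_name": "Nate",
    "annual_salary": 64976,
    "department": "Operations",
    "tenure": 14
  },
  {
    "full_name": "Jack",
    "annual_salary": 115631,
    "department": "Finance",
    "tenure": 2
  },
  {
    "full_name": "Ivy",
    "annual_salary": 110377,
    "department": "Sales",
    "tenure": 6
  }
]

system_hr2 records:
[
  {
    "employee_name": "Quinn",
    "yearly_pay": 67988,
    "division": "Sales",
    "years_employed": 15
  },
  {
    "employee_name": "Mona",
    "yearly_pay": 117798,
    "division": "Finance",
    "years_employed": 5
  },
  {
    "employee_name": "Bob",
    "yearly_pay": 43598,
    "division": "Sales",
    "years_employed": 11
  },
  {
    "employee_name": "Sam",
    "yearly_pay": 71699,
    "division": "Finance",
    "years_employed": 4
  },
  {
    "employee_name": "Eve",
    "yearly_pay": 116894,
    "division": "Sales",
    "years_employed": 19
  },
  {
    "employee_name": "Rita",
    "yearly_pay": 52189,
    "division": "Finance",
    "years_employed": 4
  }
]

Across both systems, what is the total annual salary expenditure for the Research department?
0

Schema mappings:
- "department" (system_hr1) = "division" (system_hr2) = department
- "annual_salary" (system_hr1) = "yearly_pay" (system_hr2) = salary

Research salaries from system_hr1: 0
Research salaries from system_hr2: 0

Total: 0 + 0 = 0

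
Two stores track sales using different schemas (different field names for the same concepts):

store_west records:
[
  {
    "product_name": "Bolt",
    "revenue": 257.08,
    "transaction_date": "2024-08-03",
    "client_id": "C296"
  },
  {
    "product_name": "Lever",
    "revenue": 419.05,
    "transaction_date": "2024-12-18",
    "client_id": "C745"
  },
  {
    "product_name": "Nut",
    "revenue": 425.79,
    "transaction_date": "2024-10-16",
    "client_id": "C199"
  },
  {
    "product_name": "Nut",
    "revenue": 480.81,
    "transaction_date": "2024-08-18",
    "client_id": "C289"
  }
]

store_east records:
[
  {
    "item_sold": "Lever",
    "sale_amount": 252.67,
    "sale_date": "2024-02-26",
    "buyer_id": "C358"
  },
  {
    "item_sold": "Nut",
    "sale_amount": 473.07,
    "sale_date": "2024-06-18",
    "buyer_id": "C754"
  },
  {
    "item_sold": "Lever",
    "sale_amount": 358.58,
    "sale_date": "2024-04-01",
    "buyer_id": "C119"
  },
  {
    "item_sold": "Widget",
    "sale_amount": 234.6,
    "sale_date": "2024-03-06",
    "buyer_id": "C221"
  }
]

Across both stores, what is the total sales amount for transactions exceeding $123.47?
2901.65

Schema mapping: "revenue" (store_west) = "sale_amount" (store_east) = sale amount

Sum of sales > $123.47 in store_west: 1582.73
Sum of sales > $123.47 in store_east: 1318.92

Total: 1582.73 + 1318.92 = 2901.65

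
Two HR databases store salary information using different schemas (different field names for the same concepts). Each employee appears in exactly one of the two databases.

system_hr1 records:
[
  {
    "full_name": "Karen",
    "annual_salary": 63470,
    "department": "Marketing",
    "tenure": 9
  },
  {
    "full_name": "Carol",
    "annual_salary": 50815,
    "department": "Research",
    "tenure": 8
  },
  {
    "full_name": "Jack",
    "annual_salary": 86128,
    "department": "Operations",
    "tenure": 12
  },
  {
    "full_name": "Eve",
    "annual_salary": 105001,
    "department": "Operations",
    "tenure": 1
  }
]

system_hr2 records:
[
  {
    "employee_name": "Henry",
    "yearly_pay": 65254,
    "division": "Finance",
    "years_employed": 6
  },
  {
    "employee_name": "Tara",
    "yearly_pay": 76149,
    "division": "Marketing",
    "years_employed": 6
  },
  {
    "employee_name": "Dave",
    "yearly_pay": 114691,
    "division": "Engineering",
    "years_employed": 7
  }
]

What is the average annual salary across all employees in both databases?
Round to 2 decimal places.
80215.43

Schema mapping: "annual_salary" (system_hr1) = "yearly_pay" (system_hr2) = annual salary

All salaries: [63470, 50815, 86128, 105001, 65254, 76149, 114691]
Sum: 561508
Count: 7
Average: 561508 / 7 = 80215.43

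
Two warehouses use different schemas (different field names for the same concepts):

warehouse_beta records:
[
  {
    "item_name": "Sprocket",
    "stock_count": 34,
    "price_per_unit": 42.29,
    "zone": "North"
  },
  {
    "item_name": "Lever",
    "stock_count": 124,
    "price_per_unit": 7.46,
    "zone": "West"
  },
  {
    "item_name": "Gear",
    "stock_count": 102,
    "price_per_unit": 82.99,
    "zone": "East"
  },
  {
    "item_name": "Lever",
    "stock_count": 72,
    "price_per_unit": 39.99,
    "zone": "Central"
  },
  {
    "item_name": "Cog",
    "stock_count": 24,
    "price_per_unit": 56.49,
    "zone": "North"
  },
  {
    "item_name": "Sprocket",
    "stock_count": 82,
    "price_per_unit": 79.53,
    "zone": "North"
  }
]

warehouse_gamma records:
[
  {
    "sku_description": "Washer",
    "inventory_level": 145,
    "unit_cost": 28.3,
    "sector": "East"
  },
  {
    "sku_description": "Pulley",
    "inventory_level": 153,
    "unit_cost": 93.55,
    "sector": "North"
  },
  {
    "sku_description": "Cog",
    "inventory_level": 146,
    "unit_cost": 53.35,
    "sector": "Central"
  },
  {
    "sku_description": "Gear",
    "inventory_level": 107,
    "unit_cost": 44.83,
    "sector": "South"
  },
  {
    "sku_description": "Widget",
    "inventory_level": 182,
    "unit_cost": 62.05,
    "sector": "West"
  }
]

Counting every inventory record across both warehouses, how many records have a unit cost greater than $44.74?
7

Schema mapping: "price_per_unit" (warehouse_beta) = "unit_cost" (warehouse_gamma) = unit cost

Records > $44.74 in warehouse_beta: 3
Records > $44.74 in warehouse_gamma: 4

Total count: 3 + 4 = 7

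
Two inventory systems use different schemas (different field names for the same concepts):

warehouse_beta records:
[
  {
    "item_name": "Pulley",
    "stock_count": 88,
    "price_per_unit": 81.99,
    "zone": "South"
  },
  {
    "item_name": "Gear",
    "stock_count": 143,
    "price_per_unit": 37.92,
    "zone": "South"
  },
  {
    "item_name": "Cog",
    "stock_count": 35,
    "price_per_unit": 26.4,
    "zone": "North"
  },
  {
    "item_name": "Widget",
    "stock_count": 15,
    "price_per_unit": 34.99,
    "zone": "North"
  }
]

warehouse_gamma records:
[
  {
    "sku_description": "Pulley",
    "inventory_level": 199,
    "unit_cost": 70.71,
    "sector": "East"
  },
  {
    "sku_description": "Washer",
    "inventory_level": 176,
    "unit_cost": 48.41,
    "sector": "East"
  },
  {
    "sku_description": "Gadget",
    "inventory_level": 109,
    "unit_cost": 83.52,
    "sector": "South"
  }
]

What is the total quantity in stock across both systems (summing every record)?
765

To reconcile these schemas, identify the field holding the quantity in stock in each system:
1. In warehouse_beta it is "stock_count"
2. In warehouse_gamma it is "inventory_level"

From warehouse_beta: 88 + 143 + 35 + 15 = 281
From warehouse_gamma: 199 + 176 + 109 = 484

Total: 281 + 484 = 765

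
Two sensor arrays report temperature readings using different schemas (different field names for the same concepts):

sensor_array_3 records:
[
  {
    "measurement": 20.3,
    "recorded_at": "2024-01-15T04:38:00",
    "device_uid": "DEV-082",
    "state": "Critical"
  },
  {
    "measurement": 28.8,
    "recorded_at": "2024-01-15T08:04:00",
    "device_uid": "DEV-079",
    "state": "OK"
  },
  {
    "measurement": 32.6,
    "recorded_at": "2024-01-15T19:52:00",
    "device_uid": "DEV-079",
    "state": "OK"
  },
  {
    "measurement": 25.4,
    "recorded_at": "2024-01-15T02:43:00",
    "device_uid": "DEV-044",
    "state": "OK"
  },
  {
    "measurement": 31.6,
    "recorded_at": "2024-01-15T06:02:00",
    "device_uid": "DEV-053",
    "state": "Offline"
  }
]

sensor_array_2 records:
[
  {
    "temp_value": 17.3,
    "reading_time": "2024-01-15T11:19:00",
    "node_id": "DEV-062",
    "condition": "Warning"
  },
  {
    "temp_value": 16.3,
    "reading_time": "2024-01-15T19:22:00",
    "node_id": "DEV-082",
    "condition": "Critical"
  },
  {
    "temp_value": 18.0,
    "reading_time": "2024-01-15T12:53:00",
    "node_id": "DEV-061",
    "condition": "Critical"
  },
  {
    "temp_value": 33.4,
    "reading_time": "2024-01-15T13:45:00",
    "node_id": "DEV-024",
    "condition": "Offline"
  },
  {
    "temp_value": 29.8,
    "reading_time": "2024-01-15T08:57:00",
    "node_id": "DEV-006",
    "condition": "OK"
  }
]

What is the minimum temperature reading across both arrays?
16.3

Schema mapping: "measurement" (sensor_array_3) = "temp_value" (sensor_array_2) = temperature reading

Minimum in sensor_array_3: 20.3
Minimum in sensor_array_2: 16.3

Overall minimum: min(20.3, 16.3) = 16.3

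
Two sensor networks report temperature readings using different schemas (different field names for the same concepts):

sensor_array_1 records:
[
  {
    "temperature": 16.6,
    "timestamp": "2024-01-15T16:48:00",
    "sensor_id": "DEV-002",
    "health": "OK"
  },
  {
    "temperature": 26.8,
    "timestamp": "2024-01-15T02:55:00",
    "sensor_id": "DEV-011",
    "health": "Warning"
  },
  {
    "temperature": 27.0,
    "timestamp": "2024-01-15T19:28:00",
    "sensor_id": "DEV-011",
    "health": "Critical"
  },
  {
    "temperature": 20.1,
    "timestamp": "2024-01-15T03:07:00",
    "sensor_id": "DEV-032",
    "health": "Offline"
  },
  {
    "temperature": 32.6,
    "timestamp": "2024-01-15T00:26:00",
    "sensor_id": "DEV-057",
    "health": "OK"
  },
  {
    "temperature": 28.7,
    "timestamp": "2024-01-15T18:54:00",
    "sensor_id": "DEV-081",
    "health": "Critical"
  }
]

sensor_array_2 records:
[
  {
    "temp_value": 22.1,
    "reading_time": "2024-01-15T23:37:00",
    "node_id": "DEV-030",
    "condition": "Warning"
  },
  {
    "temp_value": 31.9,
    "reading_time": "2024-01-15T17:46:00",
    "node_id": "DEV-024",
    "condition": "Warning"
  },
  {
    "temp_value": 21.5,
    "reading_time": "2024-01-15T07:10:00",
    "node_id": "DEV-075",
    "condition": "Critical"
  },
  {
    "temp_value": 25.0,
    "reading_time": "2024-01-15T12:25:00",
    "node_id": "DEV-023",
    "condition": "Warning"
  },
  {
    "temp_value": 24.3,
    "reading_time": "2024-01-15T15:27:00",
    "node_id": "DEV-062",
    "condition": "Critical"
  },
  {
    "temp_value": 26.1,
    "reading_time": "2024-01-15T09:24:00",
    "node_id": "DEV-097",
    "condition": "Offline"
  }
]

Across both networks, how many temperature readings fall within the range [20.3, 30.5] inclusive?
8

Schema mapping: "temperature" (sensor_array_1) = "temp_value" (sensor_array_2) = temperature

Readings in [20.3, 30.5] from sensor_array_1: 3
Readings in [20.3, 30.5] from sensor_array_2: 5

Total count: 3 + 5 = 8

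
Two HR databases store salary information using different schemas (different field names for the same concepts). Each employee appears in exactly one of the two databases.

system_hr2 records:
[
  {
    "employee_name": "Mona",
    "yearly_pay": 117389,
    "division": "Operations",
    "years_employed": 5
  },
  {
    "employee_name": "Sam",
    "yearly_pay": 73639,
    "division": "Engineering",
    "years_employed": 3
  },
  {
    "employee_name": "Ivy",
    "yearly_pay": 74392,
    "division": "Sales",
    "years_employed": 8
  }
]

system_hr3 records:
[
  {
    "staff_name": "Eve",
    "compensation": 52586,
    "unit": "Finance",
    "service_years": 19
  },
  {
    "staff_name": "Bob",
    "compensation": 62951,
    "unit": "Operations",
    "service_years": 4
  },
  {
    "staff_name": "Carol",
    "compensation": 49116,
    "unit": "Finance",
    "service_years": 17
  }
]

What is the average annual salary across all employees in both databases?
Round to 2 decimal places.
71678.83

Schema mapping: "yearly_pay" (system_hr2) = "compensation" (system_hr3) = annual salary

All salaries: [117389, 73639, 74392, 52586, 62951, 49116]
Sum: 430073
Count: 6
Average: 430073 / 6 = 71678.83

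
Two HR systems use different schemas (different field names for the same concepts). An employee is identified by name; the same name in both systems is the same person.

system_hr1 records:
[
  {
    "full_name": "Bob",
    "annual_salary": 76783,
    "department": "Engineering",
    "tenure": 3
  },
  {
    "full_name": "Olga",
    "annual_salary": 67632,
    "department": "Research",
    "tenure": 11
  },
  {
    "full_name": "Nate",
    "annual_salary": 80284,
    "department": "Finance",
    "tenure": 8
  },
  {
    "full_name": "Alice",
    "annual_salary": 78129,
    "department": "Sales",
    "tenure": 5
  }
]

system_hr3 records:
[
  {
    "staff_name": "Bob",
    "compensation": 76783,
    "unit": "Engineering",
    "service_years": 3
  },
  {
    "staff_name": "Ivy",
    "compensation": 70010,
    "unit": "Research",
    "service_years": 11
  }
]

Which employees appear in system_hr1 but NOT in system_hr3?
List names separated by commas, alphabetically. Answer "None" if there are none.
Alice, Nate, Olga

Schema mapping: "full_name" (system_hr1) = "staff_name" (system_hr3) = employee name

Names in system_hr1: ['Alice', 'Bob', 'Nate', 'Olga']
Names in system_hr3: ['Bob', 'Ivy']

In system_hr1 but not system_hr3: ['Alice', 'Nate', 'Olga']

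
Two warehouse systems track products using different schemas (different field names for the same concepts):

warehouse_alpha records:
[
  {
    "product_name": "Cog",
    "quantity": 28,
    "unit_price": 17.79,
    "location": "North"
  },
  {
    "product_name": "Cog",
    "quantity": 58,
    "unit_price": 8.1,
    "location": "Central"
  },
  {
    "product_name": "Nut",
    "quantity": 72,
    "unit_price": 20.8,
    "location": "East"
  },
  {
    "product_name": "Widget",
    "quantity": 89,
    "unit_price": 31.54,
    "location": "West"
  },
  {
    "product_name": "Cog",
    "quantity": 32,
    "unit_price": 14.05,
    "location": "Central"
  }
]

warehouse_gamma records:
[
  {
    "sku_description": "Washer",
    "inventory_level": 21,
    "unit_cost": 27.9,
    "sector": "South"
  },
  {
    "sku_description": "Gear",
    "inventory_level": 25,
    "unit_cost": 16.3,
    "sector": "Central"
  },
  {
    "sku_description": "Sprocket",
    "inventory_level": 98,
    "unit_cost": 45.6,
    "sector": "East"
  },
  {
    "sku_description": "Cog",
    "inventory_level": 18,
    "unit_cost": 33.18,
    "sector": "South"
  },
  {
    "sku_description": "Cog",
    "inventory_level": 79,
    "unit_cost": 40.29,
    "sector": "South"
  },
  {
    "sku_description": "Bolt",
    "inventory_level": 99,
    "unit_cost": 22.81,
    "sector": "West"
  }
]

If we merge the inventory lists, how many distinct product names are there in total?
7

Schema mapping: "product_name" (warehouse_alpha) = "sku_description" (warehouse_gamma) = product name

Products in warehouse_alpha: ['Cog', 'Nut', 'Widget']
Products in warehouse_gamma: ['Bolt', 'Cog', 'Gear', 'Sprocket', 'Washer']

Union (unique products): ['Bolt', 'Cog', 'Gear', 'Nut', 'Sprocket', 'Washer', 'Widget']
Count: 7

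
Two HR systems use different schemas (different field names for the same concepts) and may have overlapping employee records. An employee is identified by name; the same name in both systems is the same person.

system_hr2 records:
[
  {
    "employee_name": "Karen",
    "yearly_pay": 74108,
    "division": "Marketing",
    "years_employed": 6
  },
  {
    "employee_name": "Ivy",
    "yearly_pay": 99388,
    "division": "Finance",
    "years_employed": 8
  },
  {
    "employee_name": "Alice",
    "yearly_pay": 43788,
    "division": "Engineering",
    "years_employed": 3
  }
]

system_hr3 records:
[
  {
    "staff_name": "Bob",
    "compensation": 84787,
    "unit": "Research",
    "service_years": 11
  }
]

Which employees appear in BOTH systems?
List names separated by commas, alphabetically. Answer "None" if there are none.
None

Schema mapping: "employee_name" (system_hr2) = "staff_name" (system_hr3) = employee name

Names in system_hr2: ['Alice', 'Ivy', 'Karen']
Names in system_hr3: ['Bob']

Intersection: None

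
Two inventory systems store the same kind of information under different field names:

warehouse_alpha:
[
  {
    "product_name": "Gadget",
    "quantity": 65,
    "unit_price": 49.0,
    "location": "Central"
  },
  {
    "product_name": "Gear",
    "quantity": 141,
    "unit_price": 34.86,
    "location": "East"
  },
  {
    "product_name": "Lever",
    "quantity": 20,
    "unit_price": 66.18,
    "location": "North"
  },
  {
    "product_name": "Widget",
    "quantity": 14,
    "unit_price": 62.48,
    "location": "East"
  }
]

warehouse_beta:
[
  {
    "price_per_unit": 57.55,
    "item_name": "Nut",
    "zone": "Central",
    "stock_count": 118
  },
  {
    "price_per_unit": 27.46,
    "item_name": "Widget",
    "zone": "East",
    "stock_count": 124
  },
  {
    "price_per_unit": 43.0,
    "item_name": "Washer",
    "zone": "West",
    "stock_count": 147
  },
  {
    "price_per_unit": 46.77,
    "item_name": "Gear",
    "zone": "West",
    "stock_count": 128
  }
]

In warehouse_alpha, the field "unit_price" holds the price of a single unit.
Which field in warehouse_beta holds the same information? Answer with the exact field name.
price_per_unit

In warehouse_alpha, "unit_price" holds the price of a single unit.
The fields in warehouse_beta are: "price_per_unit", "item_name", "zone", "stock_count".
"price_per_unit" is the match: the name refers to the same concept and its values are decimal currency amounts (e.g. 57.55, 27.46).
The other fields ("item_name", "zone", "stock_count") hold different kinds of data.

So "unit_price" in warehouse_alpha corresponds to "price_per_unit" in warehouse_beta.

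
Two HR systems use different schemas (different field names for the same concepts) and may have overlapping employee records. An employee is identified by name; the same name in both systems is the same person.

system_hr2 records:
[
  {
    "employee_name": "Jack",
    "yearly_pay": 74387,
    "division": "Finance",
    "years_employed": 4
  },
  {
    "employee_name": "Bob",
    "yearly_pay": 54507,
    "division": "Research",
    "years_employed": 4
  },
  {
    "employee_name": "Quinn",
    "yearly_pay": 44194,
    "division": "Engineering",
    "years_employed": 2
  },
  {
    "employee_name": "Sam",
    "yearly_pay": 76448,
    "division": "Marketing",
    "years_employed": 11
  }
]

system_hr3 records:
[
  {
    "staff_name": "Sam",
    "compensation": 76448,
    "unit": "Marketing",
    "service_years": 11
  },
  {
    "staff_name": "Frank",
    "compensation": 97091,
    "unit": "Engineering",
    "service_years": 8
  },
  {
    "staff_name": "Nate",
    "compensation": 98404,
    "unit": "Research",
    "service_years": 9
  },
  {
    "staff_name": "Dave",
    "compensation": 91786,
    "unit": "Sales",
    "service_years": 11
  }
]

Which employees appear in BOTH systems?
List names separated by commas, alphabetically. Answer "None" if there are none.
Sam

Schema mapping: "employee_name" (system_hr2) = "staff_name" (system_hr3) = employee name

Names in system_hr2: ['Bob', 'Jack', 'Quinn', 'Sam']
Names in system_hr3: ['Dave', 'Frank', 'Nate', 'Sam']

Intersection: ['Sam']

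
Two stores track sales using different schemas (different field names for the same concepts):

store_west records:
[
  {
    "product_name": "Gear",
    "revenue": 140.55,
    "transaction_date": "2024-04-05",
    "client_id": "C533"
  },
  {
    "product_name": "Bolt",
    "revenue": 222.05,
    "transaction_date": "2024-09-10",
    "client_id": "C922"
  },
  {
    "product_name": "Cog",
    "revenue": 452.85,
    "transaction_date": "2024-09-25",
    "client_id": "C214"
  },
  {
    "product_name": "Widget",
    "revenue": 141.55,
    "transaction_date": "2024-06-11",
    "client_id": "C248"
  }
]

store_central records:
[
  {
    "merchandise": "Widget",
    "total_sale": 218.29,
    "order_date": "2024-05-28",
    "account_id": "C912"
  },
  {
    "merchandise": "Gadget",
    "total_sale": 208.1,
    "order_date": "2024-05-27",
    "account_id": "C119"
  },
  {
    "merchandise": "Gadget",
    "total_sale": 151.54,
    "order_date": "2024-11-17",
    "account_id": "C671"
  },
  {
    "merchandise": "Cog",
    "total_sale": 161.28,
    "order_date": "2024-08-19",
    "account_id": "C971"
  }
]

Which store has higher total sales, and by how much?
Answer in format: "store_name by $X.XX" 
store_west by $217.79

Schema mapping: "revenue" (store_west) = "total_sale" (store_central) = sale amount

Total for store_west: 957.00
Total for store_central: 739.21

Difference: |957.00 - 739.21| = 217.79
store_west has higher sales by $217.79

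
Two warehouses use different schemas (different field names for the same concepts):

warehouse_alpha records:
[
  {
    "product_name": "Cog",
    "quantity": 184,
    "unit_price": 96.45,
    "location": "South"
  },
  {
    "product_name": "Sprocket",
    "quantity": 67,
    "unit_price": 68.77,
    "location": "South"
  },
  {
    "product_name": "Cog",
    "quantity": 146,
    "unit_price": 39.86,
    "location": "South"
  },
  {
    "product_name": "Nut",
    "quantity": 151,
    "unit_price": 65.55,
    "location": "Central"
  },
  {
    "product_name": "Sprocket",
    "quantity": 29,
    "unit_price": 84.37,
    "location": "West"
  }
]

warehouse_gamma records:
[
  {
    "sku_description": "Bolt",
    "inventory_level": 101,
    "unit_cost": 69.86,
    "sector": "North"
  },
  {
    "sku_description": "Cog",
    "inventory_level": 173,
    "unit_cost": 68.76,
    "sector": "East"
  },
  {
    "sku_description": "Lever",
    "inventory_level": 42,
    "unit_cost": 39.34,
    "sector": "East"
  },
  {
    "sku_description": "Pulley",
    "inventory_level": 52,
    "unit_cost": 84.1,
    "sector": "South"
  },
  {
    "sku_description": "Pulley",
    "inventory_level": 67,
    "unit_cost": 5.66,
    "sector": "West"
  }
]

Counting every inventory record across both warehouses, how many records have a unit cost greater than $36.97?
9

Schema mapping: "unit_price" (warehouse_alpha) = "unit_cost" (warehouse_gamma) = unit cost

Records > $36.97 in warehouse_alpha: 5
Records > $36.97 in warehouse_gamma: 4

Total count: 5 + 4 = 9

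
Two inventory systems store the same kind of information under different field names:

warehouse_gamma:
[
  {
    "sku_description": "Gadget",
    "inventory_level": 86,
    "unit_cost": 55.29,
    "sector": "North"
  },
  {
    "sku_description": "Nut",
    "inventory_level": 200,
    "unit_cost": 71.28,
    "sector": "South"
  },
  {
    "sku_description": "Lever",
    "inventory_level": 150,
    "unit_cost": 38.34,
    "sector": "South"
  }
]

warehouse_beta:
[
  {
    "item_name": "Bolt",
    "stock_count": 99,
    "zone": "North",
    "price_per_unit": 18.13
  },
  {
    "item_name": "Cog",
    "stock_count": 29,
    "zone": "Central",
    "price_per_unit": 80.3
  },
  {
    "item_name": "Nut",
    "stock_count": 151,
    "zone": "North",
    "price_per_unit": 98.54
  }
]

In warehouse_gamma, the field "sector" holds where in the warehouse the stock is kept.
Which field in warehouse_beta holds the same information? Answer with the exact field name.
zone

In warehouse_gamma, "sector" holds where in the warehouse the stock is kept.
The fields in warehouse_beta are: "item_name", "stock_count", "zone", "price_per_unit".
"zone" is the match: the name refers to the same concept and its values are area labels (e.g. 'Central', 'North').
The other fields ("item_name", "stock_count", "price_per_unit") hold different kinds of data.

So "sector" in warehouse_gamma corresponds to "zone" in warehouse_beta.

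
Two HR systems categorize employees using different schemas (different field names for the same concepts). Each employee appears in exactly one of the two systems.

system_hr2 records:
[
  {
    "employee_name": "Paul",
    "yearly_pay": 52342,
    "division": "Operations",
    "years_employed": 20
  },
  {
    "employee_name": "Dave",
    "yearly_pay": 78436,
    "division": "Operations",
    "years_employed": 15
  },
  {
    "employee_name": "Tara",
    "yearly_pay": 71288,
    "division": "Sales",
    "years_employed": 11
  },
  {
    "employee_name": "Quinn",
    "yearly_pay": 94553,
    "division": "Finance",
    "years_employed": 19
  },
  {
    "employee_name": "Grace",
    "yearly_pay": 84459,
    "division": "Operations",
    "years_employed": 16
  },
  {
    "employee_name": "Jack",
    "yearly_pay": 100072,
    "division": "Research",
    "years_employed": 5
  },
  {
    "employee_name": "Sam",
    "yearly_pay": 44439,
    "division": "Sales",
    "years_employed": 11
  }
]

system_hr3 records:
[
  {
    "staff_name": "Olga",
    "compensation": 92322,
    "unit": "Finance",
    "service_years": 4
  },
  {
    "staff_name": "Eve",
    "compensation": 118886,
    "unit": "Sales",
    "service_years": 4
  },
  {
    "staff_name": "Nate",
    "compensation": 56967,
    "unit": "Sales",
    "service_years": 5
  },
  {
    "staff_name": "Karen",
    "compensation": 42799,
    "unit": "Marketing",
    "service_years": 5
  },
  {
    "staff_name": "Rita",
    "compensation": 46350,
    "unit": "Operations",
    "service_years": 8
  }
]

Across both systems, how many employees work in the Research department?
1

Schema mapping: "division" (system_hr2) = "unit" (system_hr3) = department

Research employees in system_hr2: 1
Research employees in system_hr3: 0

Total in Research: 1 + 0 = 1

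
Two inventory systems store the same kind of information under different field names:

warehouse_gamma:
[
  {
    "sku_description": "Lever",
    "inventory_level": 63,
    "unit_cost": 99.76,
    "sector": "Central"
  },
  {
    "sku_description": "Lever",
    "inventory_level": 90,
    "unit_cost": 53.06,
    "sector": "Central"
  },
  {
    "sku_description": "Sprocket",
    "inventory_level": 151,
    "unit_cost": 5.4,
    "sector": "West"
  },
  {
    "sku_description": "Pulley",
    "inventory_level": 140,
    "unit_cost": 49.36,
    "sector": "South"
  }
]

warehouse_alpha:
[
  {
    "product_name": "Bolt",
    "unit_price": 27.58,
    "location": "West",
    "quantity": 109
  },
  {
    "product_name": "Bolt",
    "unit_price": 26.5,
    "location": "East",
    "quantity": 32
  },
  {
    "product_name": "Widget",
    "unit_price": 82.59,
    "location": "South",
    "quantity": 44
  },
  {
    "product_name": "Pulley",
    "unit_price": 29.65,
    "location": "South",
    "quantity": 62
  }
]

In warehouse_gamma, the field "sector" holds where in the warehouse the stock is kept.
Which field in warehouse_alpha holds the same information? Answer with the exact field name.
location

In warehouse_gamma, "sector" holds where in the warehouse the stock is kept.
The fields in warehouse_alpha are: "product_name", "unit_price", "location", "quantity".
"location" is the match: the name refers to the same concept and its values are area labels (e.g. 'East', 'South').
The other fields ("product_name", "unit_price", "quantity") hold different kinds of data.

So "sector" in warehouse_gamma corresponds to "location" in warehouse_alpha.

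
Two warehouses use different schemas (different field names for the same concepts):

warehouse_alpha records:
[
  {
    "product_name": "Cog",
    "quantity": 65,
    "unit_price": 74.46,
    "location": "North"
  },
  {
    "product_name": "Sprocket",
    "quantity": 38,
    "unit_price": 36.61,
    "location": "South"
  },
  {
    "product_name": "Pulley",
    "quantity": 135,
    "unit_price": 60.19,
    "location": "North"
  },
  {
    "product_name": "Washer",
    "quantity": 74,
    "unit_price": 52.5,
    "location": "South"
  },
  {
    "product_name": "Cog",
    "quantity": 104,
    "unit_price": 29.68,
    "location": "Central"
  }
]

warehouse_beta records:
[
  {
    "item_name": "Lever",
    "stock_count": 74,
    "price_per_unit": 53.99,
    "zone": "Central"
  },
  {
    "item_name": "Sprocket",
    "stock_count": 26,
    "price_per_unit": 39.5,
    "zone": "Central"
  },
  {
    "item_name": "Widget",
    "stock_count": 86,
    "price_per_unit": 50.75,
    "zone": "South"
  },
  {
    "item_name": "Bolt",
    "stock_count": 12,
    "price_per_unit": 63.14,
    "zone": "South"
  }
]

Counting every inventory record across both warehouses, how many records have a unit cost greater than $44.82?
6

Schema mapping: "unit_price" (warehouse_alpha) = "price_per_unit" (warehouse_beta) = unit cost

Records > $44.82 in warehouse_alpha: 3
Records > $44.82 in warehouse_beta: 3

Total count: 3 + 3 = 6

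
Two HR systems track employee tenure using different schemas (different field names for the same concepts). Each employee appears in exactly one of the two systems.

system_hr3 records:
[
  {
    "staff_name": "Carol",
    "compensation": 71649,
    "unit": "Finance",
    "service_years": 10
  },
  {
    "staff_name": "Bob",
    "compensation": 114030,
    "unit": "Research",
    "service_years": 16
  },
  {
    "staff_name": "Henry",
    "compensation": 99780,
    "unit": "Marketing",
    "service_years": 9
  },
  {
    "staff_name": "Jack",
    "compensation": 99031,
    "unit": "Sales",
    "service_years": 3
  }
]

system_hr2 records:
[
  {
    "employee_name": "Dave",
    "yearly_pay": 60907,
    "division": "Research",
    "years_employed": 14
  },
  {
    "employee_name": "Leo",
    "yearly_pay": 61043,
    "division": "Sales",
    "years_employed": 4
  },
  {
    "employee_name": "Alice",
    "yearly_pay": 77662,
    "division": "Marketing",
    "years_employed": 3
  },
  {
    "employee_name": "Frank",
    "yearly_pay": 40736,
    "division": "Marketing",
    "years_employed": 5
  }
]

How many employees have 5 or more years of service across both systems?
5

Reconcile schemas: "service_years" (system_hr3) = "years_employed" (system_hr2) = years of service

From system_hr3: 3 employees with >= 5 years
From system_hr2: 2 employees with >= 5 years

Total: 3 + 2 = 5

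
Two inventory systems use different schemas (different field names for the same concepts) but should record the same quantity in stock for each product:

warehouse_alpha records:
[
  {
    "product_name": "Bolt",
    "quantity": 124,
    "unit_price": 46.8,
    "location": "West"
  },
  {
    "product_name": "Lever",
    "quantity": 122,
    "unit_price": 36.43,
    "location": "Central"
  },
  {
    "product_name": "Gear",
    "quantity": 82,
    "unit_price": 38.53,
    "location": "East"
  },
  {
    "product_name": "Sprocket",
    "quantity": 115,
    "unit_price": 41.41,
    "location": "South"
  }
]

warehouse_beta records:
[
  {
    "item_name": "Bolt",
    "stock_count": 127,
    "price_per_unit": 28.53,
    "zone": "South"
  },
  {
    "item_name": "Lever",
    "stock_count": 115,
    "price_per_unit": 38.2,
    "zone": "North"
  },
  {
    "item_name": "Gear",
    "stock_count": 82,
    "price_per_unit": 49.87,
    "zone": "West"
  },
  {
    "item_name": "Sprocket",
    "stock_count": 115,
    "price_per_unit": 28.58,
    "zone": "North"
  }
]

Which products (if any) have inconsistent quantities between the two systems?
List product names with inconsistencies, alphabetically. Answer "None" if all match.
Bolt, Lever

Schema mappings:
- "product_name" (warehouse_alpha) = "item_name" (warehouse_beta) = product name
- "quantity" (warehouse_alpha) = "stock_count" (warehouse_beta) = quantity

Comparison:
  Bolt: 124 vs 127 - MISMATCH
  Lever: 122 vs 115 - MISMATCH
  Gear: 82 vs 82 - MATCH
  Sprocket: 115 vs 115 - MATCH

Products with inconsistencies: Bolt, Lever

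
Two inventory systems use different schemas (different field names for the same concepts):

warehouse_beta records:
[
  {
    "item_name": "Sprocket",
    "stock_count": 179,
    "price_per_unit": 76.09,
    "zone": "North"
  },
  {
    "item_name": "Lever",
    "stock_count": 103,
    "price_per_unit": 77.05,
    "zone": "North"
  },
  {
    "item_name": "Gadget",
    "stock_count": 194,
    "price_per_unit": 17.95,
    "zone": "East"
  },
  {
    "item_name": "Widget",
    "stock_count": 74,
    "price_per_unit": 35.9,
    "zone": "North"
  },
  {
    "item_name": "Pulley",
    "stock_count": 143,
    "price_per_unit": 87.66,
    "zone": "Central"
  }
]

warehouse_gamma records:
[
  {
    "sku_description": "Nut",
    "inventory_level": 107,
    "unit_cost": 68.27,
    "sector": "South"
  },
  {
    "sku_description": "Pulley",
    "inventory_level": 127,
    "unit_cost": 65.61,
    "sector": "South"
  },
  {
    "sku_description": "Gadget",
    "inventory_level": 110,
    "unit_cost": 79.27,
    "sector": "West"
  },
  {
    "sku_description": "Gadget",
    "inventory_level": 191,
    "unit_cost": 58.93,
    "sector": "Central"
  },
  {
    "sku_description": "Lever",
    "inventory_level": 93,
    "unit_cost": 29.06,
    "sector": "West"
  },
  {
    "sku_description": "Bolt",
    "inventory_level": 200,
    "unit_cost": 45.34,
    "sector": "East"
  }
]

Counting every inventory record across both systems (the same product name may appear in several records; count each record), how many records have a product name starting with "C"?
0

Schema mapping: "item_name" (warehouse_beta) = "sku_description" (warehouse_gamma) = product name

Records with product name starting with "C" in warehouse_beta: 0
Records with product name starting with "C" in warehouse_gamma: 0

Total: 0 + 0 = 0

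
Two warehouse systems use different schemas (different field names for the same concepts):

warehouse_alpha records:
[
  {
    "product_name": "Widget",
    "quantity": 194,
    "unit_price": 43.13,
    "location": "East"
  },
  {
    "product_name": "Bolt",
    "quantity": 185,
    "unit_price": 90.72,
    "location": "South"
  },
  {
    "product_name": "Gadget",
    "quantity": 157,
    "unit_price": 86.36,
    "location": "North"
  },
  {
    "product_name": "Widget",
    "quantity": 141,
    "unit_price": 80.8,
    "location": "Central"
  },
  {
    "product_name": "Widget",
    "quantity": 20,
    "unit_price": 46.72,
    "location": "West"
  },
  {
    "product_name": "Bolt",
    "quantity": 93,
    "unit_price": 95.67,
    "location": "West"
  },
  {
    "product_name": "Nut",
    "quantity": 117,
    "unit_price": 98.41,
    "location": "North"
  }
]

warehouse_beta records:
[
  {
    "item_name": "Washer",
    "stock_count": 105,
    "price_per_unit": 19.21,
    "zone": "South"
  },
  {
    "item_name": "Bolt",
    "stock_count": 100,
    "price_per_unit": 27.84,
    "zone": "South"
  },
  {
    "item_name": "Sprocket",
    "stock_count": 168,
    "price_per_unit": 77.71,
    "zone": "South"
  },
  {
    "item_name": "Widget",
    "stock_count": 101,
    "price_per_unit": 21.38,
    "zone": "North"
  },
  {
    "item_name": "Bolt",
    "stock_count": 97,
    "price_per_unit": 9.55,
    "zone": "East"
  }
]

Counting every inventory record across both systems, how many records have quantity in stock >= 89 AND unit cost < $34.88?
4

Schema mappings:
- "quantity" (warehouse_alpha) = "stock_count" (warehouse_beta) = quantity
- "unit_price" (warehouse_alpha) = "price_per_unit" (warehouse_beta) = unit cost

Records meeting both conditions in warehouse_alpha: 0
Records meeting both conditions in warehouse_beta: 4

Total: 0 + 4 = 4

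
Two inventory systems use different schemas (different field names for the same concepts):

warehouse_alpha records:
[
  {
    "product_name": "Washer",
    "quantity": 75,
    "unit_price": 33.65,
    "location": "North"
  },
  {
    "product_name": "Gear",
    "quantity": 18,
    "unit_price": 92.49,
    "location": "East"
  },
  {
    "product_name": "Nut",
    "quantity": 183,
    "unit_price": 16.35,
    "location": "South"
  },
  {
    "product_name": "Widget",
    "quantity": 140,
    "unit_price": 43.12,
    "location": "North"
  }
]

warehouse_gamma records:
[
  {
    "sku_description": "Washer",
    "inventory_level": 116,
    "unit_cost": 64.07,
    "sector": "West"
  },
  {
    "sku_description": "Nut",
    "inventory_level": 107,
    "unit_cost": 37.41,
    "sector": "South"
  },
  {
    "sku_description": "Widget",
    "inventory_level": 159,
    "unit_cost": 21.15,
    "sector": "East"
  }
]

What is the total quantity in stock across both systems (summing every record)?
798

To reconcile these schemas, identify the field holding the quantity in stock in each system:
1. In warehouse_alpha it is "quantity"
2. In warehouse_gamma it is "inventory_level"

From warehouse_alpha: 75 + 18 + 183 + 140 = 416
From warehouse_gamma: 116 + 107 + 159 = 382

Total: 416 + 382 = 798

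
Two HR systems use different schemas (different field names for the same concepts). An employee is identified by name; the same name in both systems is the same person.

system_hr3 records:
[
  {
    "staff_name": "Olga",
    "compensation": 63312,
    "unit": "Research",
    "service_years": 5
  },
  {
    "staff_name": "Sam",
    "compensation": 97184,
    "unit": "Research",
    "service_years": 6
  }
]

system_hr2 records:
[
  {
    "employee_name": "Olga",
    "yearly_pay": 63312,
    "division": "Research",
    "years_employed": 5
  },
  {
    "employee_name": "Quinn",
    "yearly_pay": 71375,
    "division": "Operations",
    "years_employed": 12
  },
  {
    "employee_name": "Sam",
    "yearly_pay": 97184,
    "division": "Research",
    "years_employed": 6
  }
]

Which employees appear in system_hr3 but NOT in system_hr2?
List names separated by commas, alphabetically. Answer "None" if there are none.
None

Schema mapping: "staff_name" (system_hr3) = "employee_name" (system_hr2) = employee name

Names in system_hr3: ['Olga', 'Sam']
Names in system_hr2: ['Olga', 'Quinn', 'Sam']

In system_hr3 but not system_hr2: None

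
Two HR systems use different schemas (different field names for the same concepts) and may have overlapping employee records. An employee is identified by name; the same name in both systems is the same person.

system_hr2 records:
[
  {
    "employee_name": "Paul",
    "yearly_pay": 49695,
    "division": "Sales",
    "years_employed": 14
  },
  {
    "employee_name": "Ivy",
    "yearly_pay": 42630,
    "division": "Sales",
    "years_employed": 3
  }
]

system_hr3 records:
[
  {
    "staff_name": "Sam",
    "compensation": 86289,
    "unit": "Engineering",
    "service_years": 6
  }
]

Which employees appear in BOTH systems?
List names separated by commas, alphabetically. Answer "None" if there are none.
None

Schema mapping: "employee_name" (system_hr2) = "staff_name" (system_hr3) = employee name

Names in system_hr2: ['Ivy', 'Paul']
Names in system_hr3: ['Sam']

Intersection: None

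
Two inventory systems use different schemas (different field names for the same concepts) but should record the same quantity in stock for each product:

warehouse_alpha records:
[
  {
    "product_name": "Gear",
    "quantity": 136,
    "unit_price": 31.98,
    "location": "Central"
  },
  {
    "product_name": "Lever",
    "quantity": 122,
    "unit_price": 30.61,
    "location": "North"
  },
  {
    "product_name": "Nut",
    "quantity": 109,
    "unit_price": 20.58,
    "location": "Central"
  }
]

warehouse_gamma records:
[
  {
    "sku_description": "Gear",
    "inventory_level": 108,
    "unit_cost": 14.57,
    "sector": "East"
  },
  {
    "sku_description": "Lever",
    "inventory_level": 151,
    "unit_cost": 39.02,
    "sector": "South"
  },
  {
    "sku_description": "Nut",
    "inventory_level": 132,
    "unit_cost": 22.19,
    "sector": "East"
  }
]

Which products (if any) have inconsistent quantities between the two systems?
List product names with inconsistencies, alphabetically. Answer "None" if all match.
Gear, Lever, Nut

Schema mappings:
- "product_name" (warehouse_alpha) = "sku_description" (warehouse_gamma) = product name
- "quantity" (warehouse_alpha) = "inventory_level" (warehouse_gamma) = quantity

Comparison:
  Gear: 136 vs 108 - MISMATCH
  Lever: 122 vs 151 - MISMATCH
  Nut: 109 vs 132 - MISMATCH

Products with inconsistencies: Gear, Lever, Nut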